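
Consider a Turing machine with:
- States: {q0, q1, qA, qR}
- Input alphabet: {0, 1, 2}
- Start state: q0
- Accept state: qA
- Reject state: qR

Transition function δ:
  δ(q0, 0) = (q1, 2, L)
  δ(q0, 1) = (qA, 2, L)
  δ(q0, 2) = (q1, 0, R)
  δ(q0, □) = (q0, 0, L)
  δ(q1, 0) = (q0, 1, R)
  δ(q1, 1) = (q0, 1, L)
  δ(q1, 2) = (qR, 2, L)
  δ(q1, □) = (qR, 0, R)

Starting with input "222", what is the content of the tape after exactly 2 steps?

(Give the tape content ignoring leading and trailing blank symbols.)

Execution trace:
Initial: [q0]222
Step 1: δ(q0, 2) = (q1, 0, R) → 0[q1]22
Step 2: δ(q1, 2) = (qR, 2, L) → [qR]022

The machine reaches the reject state qR and halts.

After 2 steps, the tape (ignoring leading/trailing blanks) is: 022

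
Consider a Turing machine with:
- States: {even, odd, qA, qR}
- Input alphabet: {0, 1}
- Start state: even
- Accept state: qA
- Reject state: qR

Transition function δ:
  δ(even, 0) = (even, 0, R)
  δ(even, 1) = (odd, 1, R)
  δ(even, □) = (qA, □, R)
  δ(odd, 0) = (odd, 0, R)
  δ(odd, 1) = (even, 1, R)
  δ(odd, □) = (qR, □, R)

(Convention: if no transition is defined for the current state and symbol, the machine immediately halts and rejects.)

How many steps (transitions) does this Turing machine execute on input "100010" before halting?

Execution trace:
Initial: [even]100010
Step 1: δ(even, 1) = (odd, 1, R) → 1[odd]00010
Step 2: δ(odd, 0) = (odd, 0, R) → 10[odd]0010
Step 3: δ(odd, 0) = (odd, 0, R) → 100[odd]010
Step 4: δ(odd, 0) = (odd, 0, R) → 1000[odd]10
Step 5: δ(odd, 1) = (even, 1, R) → 10001[even]0
Step 6: δ(even, 0) = (even, 0, R) → 100010[even]□
Step 7: δ(even, □) = (qA, □, R) → 100010□[qA]□

The machine reaches the accept state qA and halts.

The machine executed 7 steps before halting.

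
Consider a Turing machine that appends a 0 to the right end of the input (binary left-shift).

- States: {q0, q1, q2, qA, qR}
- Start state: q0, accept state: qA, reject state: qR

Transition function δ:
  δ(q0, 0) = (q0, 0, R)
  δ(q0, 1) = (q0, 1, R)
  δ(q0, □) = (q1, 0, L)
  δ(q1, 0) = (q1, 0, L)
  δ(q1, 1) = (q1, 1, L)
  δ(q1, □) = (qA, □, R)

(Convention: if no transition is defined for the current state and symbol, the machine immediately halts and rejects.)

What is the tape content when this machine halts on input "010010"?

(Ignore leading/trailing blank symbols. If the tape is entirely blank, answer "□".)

Execution trace:
Initial: [q0]010010
Step 1: δ(q0, 0) = (q0, 0, R) → 0[q0]10010
Step 2: δ(q0, 1) = (q0, 1, R) → 01[q0]0010
Step 3: δ(q0, 0) = (q0, 0, R) → 010[q0]010
Step 4: δ(q0, 0) = (q0, 0, R) → 0100[q0]10
Step 5: δ(q0, 1) = (q0, 1, R) → 01001[q0]0
Step 6: δ(q0, 0) = (q0, 0, R) → 010010[q0]□
Step 7: δ(q0, □) = (q1, 0, L) → 01001[q1]00
Step 8: δ(q1, 0) = (q1, 0, L) → 0100[q1]100
Step 9: δ(q1, 1) = (q1, 1, L) → 010[q1]0100
Step 10: δ(q1, 0) = (q1, 0, L) → 01[q1]00100
Step 11: δ(q1, 0) = (q1, 0, L) → 0[q1]100100
Step 12: δ(q1, 1) = (q1, 1, L) → [q1]0100100
Step 13: δ(q1, 0) = (q1, 0, L) → [q1]□0100100
Step 14: δ(q1, □) = (qA, □, R) → □[qA]0100100

The machine reaches the accept state qA and halts.

Final tape (ignoring leading/trailing blanks): 0100100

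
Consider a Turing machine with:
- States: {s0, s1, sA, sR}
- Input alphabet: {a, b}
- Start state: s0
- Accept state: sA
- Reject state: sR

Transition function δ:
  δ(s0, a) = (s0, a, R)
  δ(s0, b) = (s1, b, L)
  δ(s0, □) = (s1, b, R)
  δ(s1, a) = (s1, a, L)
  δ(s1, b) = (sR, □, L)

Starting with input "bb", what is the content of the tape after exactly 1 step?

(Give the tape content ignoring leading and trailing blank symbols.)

Execution trace:
Initial: [s0]bb
Step 1: δ(s0, b) = (s1, b, L) → [s1]□bb

No transition is defined for δ(s1, □). By convention the machine halts and rejects.

After 1 step, the tape (ignoring leading/trailing blanks) is: bb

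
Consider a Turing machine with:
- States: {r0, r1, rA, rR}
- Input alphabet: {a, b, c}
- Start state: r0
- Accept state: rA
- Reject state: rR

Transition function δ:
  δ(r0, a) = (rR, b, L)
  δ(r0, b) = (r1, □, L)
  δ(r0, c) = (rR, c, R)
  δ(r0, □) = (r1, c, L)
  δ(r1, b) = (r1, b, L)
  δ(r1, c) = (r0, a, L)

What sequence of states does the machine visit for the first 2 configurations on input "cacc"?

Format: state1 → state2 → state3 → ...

Execution trace:
Initial: [r0]cacc
Step 1: δ(r0, c) = (rR, c, R) → c[rR]acc

The machine reaches the reject state rR and halts.

State sequence: r0 → rR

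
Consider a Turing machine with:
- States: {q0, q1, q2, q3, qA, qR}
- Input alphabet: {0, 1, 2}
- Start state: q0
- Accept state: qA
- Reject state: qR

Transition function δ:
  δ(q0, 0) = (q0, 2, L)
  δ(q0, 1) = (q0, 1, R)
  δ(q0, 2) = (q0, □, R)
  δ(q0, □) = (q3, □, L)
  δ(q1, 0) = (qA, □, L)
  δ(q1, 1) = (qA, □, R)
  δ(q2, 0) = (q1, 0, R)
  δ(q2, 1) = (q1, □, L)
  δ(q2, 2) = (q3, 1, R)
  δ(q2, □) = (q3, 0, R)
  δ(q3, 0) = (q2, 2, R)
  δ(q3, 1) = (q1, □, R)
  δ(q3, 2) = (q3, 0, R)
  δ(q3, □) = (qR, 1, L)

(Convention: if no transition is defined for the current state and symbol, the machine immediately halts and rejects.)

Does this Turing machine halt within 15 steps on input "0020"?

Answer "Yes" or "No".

Execution trace:
Initial: [q0]0020
Step 1: δ(q0, 0) = (q0, 2, L) → [q0]□2020
Step 2: δ(q0, □) = (q3, □, L) → [q3]□□2020
Step 3: δ(q3, □) = (qR, 1, L) → [qR]□1□2020

The machine reaches the reject state qR and halts.
The machine halted after 3 steps (within the 15-step bound).

Answer: Yes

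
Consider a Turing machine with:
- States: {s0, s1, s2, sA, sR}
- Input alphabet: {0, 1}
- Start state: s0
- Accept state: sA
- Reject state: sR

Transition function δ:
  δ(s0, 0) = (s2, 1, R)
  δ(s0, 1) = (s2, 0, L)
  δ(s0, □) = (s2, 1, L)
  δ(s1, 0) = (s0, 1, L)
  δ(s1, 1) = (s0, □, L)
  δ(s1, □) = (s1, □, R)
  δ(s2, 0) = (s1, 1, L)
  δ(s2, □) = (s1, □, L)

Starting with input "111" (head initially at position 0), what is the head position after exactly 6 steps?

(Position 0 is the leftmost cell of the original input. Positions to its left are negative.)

Execution trace (head position shown):
Step 0: [s0]111  (head at position 0)
Step 1: move left → [s2]□011  (head at position -1)
Step 2: move left → [s1]□□011  (head at position -2)
Step 3: move right → □[s1]□011  (head at position -1)
Step 4: move right → □□[s1]011  (head at position 0)
Step 5: move left → □[s0]□111  (head at position -1)
Step 6: move left → [s2]□1111  (head at position -2)

After 6 steps, the head is at position -2.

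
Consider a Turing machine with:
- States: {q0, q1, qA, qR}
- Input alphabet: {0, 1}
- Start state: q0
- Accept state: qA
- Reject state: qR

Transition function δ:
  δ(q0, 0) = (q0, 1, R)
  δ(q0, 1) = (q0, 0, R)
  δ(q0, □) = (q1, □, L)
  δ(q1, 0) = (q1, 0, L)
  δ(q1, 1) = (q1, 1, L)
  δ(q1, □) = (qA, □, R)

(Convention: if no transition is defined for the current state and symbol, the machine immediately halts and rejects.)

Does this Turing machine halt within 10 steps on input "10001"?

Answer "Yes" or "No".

Execution trace:
Initial: [q0]10001
Step 1: δ(q0, 1) = (q0, 0, R) → 0[q0]0001
Step 2: δ(q0, 0) = (q0, 1, R) → 01[q0]001
Step 3: δ(q0, 0) = (q0, 1, R) → 011[q0]01
Step 4: δ(q0, 0) = (q0, 1, R) → 0111[q0]1
Step 5: δ(q0, 1) = (q0, 0, R) → 01110[q0]□
Step 6: δ(q0, □) = (q1, □, L) → 0111[q1]0□
Step 7: δ(q1, 0) = (q1, 0, L) → 011[q1]10□
Step 8: δ(q1, 1) = (q1, 1, L) → 01[q1]110□
Step 9: δ(q1, 1) = (q1, 1, L) → 0[q1]1110□
Step 10: δ(q1, 1) = (q1, 1, L) → [q1]01110□

The machine has not reached a halting state after 10 steps.
The machine did not halt within the 10-step bound.

Answer: No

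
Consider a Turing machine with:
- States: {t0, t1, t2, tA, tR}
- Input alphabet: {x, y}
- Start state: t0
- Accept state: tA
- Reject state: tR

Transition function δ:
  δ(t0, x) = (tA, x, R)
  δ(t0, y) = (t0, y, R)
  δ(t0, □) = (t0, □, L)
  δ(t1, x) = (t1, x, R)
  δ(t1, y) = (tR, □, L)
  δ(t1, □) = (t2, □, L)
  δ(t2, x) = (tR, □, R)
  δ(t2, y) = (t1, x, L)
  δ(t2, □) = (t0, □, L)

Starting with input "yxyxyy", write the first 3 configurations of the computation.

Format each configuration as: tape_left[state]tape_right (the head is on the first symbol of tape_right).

Transitions applied:
Step 1: δ(t0, y) = (t0, y, R)
Step 2: δ(t0, x) = (tA, x, R)

The first 3 configurations are:
[t0]yxyxyy ⊢ y[t0]xyxyy ⊢ yx[tA]yxyy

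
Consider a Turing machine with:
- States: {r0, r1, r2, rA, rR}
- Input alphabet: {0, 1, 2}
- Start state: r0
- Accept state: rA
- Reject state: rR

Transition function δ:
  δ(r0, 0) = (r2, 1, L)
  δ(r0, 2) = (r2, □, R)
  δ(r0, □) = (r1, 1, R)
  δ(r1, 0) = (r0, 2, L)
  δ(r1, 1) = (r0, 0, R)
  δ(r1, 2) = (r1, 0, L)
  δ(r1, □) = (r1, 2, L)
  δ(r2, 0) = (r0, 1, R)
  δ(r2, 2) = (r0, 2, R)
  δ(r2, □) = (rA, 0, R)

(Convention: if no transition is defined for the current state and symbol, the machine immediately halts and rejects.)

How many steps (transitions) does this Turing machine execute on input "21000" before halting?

Execution trace:
Initial: [r0]21000
Step 1: δ(r0, 2) = (r2, □, R) → □[r2]1000

No transition is defined for δ(r2, 1). By convention the machine halts and rejects.

The machine executed 1 step before halting.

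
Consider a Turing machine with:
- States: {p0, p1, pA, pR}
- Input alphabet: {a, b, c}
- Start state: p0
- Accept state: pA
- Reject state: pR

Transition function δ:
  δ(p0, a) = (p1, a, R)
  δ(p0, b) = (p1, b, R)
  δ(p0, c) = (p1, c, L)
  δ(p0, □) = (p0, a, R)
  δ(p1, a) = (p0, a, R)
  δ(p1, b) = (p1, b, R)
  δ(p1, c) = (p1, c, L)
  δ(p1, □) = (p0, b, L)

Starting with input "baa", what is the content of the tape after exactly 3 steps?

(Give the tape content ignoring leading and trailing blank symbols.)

Execution trace:
Initial: [p0]baa
Step 1: δ(p0, b) = (p1, b, R) → b[p1]aa
Step 2: δ(p1, a) = (p0, a, R) → ba[p0]a
Step 3: δ(p0, a) = (p1, a, R) → baa[p1]□

After 3 steps, the tape (ignoring leading/trailing blanks) is: baa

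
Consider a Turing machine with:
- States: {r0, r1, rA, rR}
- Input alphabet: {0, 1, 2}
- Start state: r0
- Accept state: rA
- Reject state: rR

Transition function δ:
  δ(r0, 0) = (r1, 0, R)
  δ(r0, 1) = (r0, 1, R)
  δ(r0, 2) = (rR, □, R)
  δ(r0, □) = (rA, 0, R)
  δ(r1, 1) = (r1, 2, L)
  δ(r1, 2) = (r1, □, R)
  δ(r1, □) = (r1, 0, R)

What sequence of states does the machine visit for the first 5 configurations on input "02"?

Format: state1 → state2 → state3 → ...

Execution trace:
Initial: [r0]02
Step 1: δ(r0, 0) = (r1, 0, R) → 0[r1]2
Step 2: δ(r1, 2) = (r1, □, R) → 0□[r1]□
Step 3: δ(r1, □) = (r1, 0, R) → 0□0[r1]□
Step 4: δ(r1, □) = (r1, 0, R) → 0□00[r1]□

State sequence: r0 → r1 → r1 → r1 → r1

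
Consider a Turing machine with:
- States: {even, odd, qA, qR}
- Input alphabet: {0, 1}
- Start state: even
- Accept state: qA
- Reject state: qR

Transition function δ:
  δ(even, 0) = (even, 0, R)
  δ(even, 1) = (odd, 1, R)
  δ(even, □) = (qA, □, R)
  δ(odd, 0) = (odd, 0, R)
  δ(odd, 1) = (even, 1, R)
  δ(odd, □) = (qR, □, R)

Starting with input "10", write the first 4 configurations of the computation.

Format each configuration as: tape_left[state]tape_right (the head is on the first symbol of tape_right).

Transitions applied:
Step 1: δ(even, 1) = (odd, 1, R)
Step 2: δ(odd, 0) = (odd, 0, R)
Step 3: δ(odd, □) = (qR, □, R)

The first 4 configurations are:
[even]10 ⊢ 1[odd]0 ⊢ 10[odd]□ ⊢ 10□[qR]□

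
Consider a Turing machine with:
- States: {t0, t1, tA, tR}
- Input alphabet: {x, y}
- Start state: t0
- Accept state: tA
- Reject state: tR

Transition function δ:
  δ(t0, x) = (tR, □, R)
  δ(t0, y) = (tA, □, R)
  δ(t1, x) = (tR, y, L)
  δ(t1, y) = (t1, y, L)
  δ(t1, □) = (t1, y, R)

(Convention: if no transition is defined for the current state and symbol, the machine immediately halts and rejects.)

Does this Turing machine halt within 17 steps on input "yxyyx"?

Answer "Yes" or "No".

Execution trace:
Initial: [t0]yxyyx
Step 1: δ(t0, y) = (tA, □, R) → □[tA]xyyx

The machine reaches the accept state tA and halts.
The machine halted after 1 step (within the 17-step bound).

Answer: Yes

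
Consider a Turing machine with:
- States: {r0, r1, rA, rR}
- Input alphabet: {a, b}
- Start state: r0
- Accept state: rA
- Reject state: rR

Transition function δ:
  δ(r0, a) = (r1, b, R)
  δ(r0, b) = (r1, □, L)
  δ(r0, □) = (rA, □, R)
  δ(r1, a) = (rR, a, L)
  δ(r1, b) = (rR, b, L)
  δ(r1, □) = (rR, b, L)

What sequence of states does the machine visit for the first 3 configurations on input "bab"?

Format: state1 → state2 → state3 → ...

Execution trace:
Initial: [r0]bab
Step 1: δ(r0, b) = (r1, □, L) → [r1]□□ab
Step 2: δ(r1, □) = (rR, b, L) → [rR]□b□ab

The machine reaches the reject state rR and halts.

State sequence: r0 → r1 → rR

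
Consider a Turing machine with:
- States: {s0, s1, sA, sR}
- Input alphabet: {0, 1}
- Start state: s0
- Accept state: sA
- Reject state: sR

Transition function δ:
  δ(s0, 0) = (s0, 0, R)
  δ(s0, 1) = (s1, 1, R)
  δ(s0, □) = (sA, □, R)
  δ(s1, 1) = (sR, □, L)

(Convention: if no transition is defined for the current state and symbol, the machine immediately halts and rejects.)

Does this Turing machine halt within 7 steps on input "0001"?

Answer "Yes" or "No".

Execution trace:
Initial: [s0]0001
Step 1: δ(s0, 0) = (s0, 0, R) → 0[s0]001
Step 2: δ(s0, 0) = (s0, 0, R) → 00[s0]01
Step 3: δ(s0, 0) = (s0, 0, R) → 000[s0]1
Step 4: δ(s0, 1) = (s1, 1, R) → 0001[s1]□

No transition is defined for δ(s1, □). By convention the machine halts and rejects.
The machine halted after 4 steps (within the 7-step bound).

Answer: Yes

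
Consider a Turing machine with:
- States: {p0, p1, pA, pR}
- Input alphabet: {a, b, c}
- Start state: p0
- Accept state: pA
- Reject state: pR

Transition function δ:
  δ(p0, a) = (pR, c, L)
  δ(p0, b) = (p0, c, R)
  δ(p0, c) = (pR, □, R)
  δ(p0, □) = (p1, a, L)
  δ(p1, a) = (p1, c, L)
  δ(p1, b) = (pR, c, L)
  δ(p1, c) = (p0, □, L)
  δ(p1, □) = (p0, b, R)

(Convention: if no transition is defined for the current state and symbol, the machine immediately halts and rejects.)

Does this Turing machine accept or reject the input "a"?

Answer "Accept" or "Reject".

Execution trace:
Initial: [p0]a
Step 1: δ(p0, a) = (pR, c, L) → [pR]□c

The machine reaches the reject state pR and halts.

Answer: Reject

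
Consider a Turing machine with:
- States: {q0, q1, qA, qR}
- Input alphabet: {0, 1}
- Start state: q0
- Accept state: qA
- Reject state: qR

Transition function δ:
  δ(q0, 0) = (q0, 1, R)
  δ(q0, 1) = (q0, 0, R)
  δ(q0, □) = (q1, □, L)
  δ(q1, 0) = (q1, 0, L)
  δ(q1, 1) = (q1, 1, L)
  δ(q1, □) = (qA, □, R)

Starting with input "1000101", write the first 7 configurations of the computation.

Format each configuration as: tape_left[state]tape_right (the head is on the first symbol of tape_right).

Transitions applied:
Step 1: δ(q0, 1) = (q0, 0, R)
Step 2: δ(q0, 0) = (q0, 1, R)
Step 3: δ(q0, 0) = (q0, 1, R)
Step 4: δ(q0, 0) = (q0, 1, R)
Step 5: δ(q0, 1) = (q0, 0, R)
Step 6: δ(q0, 0) = (q0, 1, R)

The first 7 configurations are:
[q0]1000101 ⊢ 0[q0]000101 ⊢ 01[q0]00101 ⊢ 011[q0]0101 ⊢ 0111[q0]101 ⊢ 01110[q0]01 ⊢ 011101[q0]1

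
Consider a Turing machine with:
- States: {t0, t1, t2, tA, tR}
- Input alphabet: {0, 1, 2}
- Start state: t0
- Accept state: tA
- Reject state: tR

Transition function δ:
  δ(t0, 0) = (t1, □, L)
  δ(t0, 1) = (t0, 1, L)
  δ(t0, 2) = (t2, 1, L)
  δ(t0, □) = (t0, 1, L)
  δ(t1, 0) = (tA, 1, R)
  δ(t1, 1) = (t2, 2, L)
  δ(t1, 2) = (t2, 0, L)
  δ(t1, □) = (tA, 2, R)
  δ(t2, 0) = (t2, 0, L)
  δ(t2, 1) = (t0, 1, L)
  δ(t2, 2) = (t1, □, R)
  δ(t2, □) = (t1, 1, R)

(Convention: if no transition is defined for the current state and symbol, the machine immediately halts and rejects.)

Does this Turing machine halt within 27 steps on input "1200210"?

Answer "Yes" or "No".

Execution trace:
Initial: [t0]1200210
Step 1: δ(t0, 1) = (t0, 1, L) → [t0]□1200210
Step 2: δ(t0, □) = (t0, 1, L) → [t0]□11200210
Step 3: δ(t0, □) = (t0, 1, L) → [t0]□111200210
Step 4: δ(t0, □) = (t0, 1, L) → [t0]□1111200210
Step 5: δ(t0, □) = (t0, 1, L) → [t0]□11111200210
Step 6: δ(t0, □) = (t0, 1, L) → [t0]□111111200210
Step 7: δ(t0, □) = (t0, 1, L) → [t0]□1111111200210
Step 8: δ(t0, □) = (t0, 1, L) → [t0]□11111111200210
Step 9: δ(t0, □) = (t0, 1, L) → [t0]□111111111200210
Step 10: δ(t0, □) = (t0, 1, L) → [t0]□1111111111200210
Step 11: δ(t0, □) = (t0, 1, L) → [t0]□11111111111200210
Step 12: δ(t0, □) = (t0, 1, L) → [t0]□111111111111200210
Step 13: δ(t0, □) = (t0, 1, L) → [t0]□1111111111111200210
Step 14: δ(t0, □) = (t0, 1, L) → [t0]□11111111111111200210
Step 15: δ(t0, □) = (t0, 1, L) → [t0]□111111111111111200210
Step 16: δ(t0, □) = (t0, 1, L) → [t0]□1111111111111111200210
Step 17: δ(t0, □) = (t0, 1, L) → [t0]□11111111111111111200210
Step 18: δ(t0, □) = (t0, 1, L) → [t0]□111111111111111111200210
Step 19: δ(t0, □) = (t0, 1, L) → [t0]□1111111111111111111200210
Step 20: δ(t0, □) = (t0, 1, L) → [t0]□11111111111111111111200210
Step 21: δ(t0, □) = (t0, 1, L) → [t0]□111111111111111111111200210
Step 22: δ(t0, □) = (t0, 1, L) → [t0]□1111111111111111111111200210
Step 23: δ(t0, □) = (t0, 1, L) → [t0]□11111111111111111111111200210
Step 24: δ(t0, □) = (t0, 1, L) → [t0]□111111111111111111111111200210
Step 25: δ(t0, □) = (t0, 1, L) → [t0]□1111111111111111111111111200210
Step 26: δ(t0, □) = (t0, 1, L) → [t0]□11111111111111111111111111200210
Step 27: δ(t0, □) = (t0, 1, L) → [t0]□111111111111111111111111111200210

The machine has not reached a halting state after 27 steps.
The machine did not halt within the 27-step bound.

Answer: No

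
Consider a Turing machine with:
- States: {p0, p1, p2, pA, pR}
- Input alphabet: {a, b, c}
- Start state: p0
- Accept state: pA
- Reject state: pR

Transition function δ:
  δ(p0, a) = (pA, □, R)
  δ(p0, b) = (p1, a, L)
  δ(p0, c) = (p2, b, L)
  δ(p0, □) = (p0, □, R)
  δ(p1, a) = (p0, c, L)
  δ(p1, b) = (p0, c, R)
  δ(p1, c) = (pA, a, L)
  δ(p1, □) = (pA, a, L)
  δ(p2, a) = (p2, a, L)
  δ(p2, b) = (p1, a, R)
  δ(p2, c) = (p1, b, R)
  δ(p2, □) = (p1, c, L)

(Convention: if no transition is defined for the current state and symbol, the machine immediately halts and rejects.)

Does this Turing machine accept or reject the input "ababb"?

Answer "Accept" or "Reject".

Execution trace:
Initial: [p0]ababb
Step 1: δ(p0, a) = (pA, □, R) → □[pA]babb

The machine reaches the accept state pA and halts.

Answer: Accept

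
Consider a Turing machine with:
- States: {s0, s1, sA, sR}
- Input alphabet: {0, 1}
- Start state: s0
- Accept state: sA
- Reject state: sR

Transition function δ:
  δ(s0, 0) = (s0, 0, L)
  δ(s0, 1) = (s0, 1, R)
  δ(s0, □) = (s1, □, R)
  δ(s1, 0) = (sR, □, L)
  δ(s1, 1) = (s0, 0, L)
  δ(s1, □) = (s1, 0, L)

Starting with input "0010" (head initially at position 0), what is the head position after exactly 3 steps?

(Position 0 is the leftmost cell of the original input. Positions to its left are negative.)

Execution trace (head position shown):
Step 0: [s0]0010  (head at position 0)
Step 1: move left → [s0]□0010  (head at position -1)
Step 2: move right → □[s1]0010  (head at position 0)
Step 3: move left → [sR]□□010  (head at position -1)

After 3 steps, the head is at position -1.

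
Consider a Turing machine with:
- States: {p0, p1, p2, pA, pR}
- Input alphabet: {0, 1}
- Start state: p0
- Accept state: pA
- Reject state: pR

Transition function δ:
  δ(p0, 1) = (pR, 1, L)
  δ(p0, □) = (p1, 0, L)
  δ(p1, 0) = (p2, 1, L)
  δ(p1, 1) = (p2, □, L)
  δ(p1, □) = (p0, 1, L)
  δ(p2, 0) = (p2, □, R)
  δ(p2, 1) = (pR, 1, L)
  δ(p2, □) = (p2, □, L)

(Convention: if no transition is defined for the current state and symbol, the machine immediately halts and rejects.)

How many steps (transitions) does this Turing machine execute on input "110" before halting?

Execution trace:
Initial: [p0]110
Step 1: δ(p0, 1) = (pR, 1, L) → [pR]□110

The machine reaches the reject state pR and halts.

The machine executed 1 step before halting.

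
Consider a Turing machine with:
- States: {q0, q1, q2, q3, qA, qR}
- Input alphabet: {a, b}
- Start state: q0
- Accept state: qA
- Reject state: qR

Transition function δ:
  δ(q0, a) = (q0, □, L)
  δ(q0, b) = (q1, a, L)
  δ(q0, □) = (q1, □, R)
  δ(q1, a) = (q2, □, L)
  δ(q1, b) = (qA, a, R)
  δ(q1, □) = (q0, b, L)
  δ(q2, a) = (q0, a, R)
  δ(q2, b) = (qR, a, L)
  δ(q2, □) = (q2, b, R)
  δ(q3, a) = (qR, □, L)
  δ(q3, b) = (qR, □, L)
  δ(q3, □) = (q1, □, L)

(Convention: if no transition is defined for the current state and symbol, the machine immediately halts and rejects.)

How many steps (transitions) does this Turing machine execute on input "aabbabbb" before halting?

Execution trace:
Initial: [q0]aabbabbb
Step 1: δ(q0, a) = (q0, □, L) → [q0]□□abbabbb
Step 2: δ(q0, □) = (q1, □, R) → □[q1]□abbabbb
Step 3: δ(q1, □) = (q0, b, L) → [q0]□babbabbb
Step 4: δ(q0, □) = (q1, □, R) → □[q1]babbabbb
Step 5: δ(q1, b) = (qA, a, R) → □a[qA]abbabbb

The machine reaches the accept state qA and halts.

The machine executed 5 steps before halting.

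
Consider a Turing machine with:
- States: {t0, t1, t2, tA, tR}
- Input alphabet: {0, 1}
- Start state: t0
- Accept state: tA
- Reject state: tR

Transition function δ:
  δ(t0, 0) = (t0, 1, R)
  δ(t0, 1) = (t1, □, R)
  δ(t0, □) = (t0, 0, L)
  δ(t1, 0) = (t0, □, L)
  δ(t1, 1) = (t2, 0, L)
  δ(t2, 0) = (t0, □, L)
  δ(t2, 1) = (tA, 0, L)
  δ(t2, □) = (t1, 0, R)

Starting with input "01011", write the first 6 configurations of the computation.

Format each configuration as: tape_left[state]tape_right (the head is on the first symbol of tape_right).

Transitions applied:
Step 1: δ(t0, 0) = (t0, 1, R)
Step 2: δ(t0, 1) = (t1, □, R)
Step 3: δ(t1, 0) = (t0, □, L)
Step 4: δ(t0, □) = (t0, 0, L)
Step 5: δ(t0, 1) = (t1, □, R)

The first 6 configurations are:
[t0]01011 ⊢ 1[t0]1011 ⊢ 1□[t1]011 ⊢ 1[t0]□□11 ⊢ [t0]10□11 ⊢ □[t1]0□11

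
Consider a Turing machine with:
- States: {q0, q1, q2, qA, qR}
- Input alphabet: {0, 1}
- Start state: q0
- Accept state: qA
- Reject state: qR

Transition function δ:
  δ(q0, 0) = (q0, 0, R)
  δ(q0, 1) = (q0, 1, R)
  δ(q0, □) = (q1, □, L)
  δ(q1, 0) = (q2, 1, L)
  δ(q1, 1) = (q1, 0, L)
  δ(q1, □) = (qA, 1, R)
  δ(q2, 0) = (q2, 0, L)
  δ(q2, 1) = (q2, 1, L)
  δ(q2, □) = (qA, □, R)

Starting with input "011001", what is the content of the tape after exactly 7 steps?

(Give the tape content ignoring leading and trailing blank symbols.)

Execution trace:
Initial: [q0]011001
Step 1: δ(q0, 0) = (q0, 0, R) → 0[q0]11001
Step 2: δ(q0, 1) = (q0, 1, R) → 01[q0]1001
Step 3: δ(q0, 1) = (q0, 1, R) → 011[q0]001
Step 4: δ(q0, 0) = (q0, 0, R) → 0110[q0]01
Step 5: δ(q0, 0) = (q0, 0, R) → 01100[q0]1
Step 6: δ(q0, 1) = (q0, 1, R) → 011001[q0]□
Step 7: δ(q0, □) = (q1, □, L) → 01100[q1]1□

After 7 steps, the tape (ignoring leading/trailing blanks) is: 011001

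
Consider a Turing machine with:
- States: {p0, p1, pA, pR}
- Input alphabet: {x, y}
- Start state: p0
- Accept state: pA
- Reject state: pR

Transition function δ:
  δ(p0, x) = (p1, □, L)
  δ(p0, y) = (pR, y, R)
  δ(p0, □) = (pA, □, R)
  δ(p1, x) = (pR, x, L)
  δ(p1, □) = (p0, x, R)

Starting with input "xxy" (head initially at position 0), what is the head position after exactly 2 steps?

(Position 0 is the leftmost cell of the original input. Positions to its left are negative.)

Execution trace (head position shown):
Step 0: [p0]xxy  (head at position 0)
Step 1: move left → [p1]□□xy  (head at position -1)
Step 2: move right → x[p0]□xy  (head at position 0)

After 2 steps, the head is at position 0.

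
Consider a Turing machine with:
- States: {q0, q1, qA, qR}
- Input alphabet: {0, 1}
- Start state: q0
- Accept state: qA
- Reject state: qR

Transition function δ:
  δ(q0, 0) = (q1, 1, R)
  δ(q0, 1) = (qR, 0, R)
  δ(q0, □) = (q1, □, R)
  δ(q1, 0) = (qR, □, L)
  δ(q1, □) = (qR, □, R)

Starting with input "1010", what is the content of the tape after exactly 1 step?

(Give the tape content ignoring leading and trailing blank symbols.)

Execution trace:
Initial: [q0]1010
Step 1: δ(q0, 1) = (qR, 0, R) → 0[qR]010

The machine reaches the reject state qR and halts.

After 1 step, the tape (ignoring leading/trailing blanks) is: 0010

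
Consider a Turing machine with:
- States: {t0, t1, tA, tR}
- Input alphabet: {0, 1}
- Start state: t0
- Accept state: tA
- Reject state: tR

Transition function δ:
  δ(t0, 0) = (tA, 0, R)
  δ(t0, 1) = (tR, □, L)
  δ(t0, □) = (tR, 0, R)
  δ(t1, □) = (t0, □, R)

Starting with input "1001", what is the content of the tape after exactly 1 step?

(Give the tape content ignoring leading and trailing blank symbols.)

Execution trace:
Initial: [t0]1001
Step 1: δ(t0, 1) = (tR, □, L) → [tR]□□001

The machine reaches the reject state tR and halts.

After 1 step, the tape (ignoring leading/trailing blanks) is: 001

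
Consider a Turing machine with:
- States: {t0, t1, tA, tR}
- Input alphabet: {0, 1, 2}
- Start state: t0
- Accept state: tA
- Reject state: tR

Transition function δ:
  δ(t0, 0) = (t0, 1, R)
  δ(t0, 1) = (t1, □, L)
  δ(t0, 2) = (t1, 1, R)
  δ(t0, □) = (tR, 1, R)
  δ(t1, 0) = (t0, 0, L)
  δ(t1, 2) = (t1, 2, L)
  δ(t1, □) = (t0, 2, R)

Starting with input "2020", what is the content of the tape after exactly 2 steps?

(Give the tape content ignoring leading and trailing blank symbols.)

Execution trace:
Initial: [t0]2020
Step 1: δ(t0, 2) = (t1, 1, R) → 1[t1]020
Step 2: δ(t1, 0) = (t0, 0, L) → [t0]1020

After 2 steps, the tape (ignoring leading/trailing blanks) is: 1020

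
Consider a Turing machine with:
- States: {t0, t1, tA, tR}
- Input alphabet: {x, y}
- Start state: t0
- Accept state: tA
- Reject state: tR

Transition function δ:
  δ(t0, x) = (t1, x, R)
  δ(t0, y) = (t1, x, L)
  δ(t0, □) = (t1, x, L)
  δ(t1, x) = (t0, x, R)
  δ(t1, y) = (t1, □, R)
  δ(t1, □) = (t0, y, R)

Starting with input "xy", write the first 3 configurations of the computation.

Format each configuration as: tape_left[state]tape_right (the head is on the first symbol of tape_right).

Transitions applied:
Step 1: δ(t0, x) = (t1, x, R)
Step 2: δ(t1, y) = (t1, □, R)

The first 3 configurations are:
[t0]xy ⊢ x[t1]y ⊢ x□[t1]□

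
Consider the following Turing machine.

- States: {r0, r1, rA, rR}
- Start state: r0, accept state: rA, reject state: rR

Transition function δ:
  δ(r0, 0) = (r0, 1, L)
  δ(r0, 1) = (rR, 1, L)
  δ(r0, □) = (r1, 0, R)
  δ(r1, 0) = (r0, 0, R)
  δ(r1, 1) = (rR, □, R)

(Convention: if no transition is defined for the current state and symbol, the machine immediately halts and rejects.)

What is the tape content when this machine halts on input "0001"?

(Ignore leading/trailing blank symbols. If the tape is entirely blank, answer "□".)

Execution trace:
Initial: [r0]0001
Step 1: δ(r0, 0) = (r0, 1, L) → [r0]□1001
Step 2: δ(r0, □) = (r1, 0, R) → 0[r1]1001
Step 3: δ(r1, 1) = (rR, □, R) → 0□[rR]001

The machine reaches the reject state rR and halts.

Final tape (ignoring leading/trailing blanks): 0□001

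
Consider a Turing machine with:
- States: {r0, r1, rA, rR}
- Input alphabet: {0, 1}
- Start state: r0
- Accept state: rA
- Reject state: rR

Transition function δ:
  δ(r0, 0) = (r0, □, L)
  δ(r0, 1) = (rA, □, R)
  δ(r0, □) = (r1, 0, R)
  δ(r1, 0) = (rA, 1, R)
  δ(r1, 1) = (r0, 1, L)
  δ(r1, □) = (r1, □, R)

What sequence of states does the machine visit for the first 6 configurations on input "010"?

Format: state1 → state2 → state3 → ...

Execution trace:
Initial: [r0]010
Step 1: δ(r0, 0) = (r0, □, L) → [r0]□□10
Step 2: δ(r0, □) = (r1, 0, R) → 0[r1]□10
Step 3: δ(r1, □) = (r1, □, R) → 0□[r1]10
Step 4: δ(r1, 1) = (r0, 1, L) → 0[r0]□10
Step 5: δ(r0, □) = (r1, 0, R) → 00[r1]10

State sequence: r0 → r0 → r1 → r1 → r0 → r1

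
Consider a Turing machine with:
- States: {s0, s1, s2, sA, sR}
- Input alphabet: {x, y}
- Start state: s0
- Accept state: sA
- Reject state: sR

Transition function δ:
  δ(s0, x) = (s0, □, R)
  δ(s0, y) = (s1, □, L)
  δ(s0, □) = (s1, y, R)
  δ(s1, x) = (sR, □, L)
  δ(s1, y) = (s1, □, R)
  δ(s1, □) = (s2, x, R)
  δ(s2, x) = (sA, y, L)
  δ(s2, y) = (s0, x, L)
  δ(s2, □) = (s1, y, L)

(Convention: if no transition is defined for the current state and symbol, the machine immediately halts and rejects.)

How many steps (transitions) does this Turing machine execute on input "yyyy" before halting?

Execution trace:
Initial: [s0]yyyy
Step 1: δ(s0, y) = (s1, □, L) → [s1]□□yyy
Step 2: δ(s1, □) = (s2, x, R) → x[s2]□yyy
Step 3: δ(s2, □) = (s1, y, L) → [s1]xyyyy
Step 4: δ(s1, x) = (sR, □, L) → [sR]□□yyyy

The machine reaches the reject state sR and halts.

The machine executed 4 steps before halting.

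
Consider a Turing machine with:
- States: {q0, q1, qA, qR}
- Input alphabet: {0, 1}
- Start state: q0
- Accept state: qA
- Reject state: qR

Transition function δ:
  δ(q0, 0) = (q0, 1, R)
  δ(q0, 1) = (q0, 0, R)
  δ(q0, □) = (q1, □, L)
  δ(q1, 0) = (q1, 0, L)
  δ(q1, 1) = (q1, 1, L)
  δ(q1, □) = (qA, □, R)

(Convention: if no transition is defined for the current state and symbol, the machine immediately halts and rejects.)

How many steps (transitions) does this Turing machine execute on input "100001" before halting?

Execution trace:
Initial: [q0]100001
Step 1: δ(q0, 1) = (q0, 0, R) → 0[q0]00001
Step 2: δ(q0, 0) = (q0, 1, R) → 01[q0]0001
Step 3: δ(q0, 0) = (q0, 1, R) → 011[q0]001
Step 4: δ(q0, 0) = (q0, 1, R) → 0111[q0]01
Step 5: δ(q0, 0) = (q0, 1, R) → 01111[q0]1
Step 6: δ(q0, 1) = (q0, 0, R) → 011110[q0]□
Step 7: δ(q0, □) = (q1, □, L) → 01111[q1]0□
Step 8: δ(q1, 0) = (q1, 0, L) → 0111[q1]10□
Step 9: δ(q1, 1) = (q1, 1, L) → 011[q1]110□
Step 10: δ(q1, 1) = (q1, 1, L) → 01[q1]1110□
Step 11: δ(q1, 1) = (q1, 1, L) → 0[q1]11110□
Step 12: δ(q1, 1) = (q1, 1, L) → [q1]011110□
Step 13: δ(q1, 0) = (q1, 0, L) → [q1]□011110□
Step 14: δ(q1, □) = (qA, □, R) → □[qA]011110□

The machine reaches the accept state qA and halts.

The machine executed 14 steps before halting.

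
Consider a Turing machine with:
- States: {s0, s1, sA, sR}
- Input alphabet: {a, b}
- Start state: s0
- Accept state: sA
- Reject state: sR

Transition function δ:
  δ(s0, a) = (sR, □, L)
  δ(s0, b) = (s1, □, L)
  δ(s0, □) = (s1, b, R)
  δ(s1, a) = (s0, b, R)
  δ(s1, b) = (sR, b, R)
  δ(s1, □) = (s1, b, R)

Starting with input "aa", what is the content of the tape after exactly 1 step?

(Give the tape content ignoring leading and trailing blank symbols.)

Execution trace:
Initial: [s0]aa
Step 1: δ(s0, a) = (sR, □, L) → [sR]□□a

The machine reaches the reject state sR and halts.

After 1 step, the tape (ignoring leading/trailing blanks) is: a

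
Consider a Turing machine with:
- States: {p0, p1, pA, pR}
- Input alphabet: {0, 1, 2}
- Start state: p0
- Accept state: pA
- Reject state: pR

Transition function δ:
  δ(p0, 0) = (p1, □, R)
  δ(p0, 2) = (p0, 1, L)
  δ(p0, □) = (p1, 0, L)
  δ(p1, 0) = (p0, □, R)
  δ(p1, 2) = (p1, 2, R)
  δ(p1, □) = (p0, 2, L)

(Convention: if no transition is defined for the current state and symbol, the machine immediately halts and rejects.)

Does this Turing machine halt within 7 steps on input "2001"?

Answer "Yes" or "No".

Execution trace:
Initial: [p0]2001
Step 1: δ(p0, 2) = (p0, 1, L) → [p0]□1001
Step 2: δ(p0, □) = (p1, 0, L) → [p1]□01001
Step 3: δ(p1, □) = (p0, 2, L) → [p0]□201001
Step 4: δ(p0, □) = (p1, 0, L) → [p1]□0201001
Step 5: δ(p1, □) = (p0, 2, L) → [p0]□20201001
Step 6: δ(p0, □) = (p1, 0, L) → [p1]□020201001
Step 7: δ(p1, □) = (p0, 2, L) → [p0]□2020201001

The machine has not reached a halting state after 7 steps.
The machine did not halt within the 7-step bound.

Answer: No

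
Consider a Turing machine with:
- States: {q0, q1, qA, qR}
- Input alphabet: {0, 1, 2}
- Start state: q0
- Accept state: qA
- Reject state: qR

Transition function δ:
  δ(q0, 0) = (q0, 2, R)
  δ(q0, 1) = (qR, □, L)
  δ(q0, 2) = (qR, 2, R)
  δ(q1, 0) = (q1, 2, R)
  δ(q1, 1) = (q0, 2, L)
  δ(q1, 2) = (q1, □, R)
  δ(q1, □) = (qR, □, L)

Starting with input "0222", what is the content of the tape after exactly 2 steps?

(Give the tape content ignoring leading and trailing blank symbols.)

Execution trace:
Initial: [q0]0222
Step 1: δ(q0, 0) = (q0, 2, R) → 2[q0]222
Step 2: δ(q0, 2) = (qR, 2, R) → 22[qR]22

The machine reaches the reject state qR and halts.

After 2 steps, the tape (ignoring leading/trailing blanks) is: 2222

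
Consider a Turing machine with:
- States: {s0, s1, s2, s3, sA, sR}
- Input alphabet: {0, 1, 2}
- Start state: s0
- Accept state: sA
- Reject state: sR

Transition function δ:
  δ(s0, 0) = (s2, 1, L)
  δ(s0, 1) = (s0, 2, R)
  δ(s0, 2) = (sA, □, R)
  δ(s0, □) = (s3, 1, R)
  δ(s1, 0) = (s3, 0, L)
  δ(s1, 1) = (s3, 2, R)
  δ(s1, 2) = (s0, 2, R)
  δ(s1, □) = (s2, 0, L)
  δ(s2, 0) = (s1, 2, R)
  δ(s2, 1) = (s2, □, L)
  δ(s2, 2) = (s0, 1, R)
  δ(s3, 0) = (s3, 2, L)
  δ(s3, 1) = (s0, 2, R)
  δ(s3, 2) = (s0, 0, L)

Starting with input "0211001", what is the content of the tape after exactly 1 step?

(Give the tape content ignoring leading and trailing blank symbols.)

Execution trace:
Initial: [s0]0211001
Step 1: δ(s0, 0) = (s2, 1, L) → [s2]□1211001

No transition is defined for δ(s2, □). By convention the machine halts and rejects.

After 1 step, the tape (ignoring leading/trailing blanks) is: 1211001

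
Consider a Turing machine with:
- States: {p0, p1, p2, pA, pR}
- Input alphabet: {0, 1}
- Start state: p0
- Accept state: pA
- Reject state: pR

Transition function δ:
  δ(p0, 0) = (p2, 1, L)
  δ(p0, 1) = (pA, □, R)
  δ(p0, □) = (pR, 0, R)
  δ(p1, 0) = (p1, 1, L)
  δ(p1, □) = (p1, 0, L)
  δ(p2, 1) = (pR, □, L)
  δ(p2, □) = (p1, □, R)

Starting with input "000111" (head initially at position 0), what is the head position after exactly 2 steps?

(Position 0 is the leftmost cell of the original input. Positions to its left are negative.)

Execution trace (head position shown):
Step 0: [p0]000111  (head at position 0)
Step 1: move left → [p2]□100111  (head at position -1)
Step 2: move right → □[p1]100111  (head at position 0)

After 2 steps, the head is at position 0.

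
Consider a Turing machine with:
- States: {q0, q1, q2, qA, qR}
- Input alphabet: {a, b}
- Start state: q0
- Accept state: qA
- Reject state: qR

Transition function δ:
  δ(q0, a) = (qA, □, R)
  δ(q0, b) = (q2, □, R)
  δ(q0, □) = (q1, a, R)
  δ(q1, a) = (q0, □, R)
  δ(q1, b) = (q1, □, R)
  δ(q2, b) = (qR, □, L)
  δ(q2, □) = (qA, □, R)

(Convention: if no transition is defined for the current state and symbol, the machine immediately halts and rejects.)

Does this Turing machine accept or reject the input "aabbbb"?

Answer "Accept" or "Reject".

Execution trace:
Initial: [q0]aabbbb
Step 1: δ(q0, a) = (qA, □, R) → □[qA]abbbb

The machine reaches the accept state qA and halts.

Answer: Accept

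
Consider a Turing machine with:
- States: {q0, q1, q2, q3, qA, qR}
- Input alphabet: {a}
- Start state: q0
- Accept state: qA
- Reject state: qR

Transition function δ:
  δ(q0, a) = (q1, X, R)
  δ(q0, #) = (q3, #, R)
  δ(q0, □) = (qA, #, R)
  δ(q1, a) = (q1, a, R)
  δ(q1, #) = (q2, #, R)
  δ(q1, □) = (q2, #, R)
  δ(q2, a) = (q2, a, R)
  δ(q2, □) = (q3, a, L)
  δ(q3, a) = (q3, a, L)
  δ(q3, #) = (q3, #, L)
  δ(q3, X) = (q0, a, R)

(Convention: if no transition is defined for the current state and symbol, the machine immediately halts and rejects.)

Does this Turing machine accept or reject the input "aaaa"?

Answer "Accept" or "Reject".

Execution trace:
Initial: [q0]aaaa
Step 1: δ(q0, a) = (q1, X, R) → X[q1]aaa
Step 2: δ(q1, a) = (q1, a, R) → Xa[q1]aa
Step 3: δ(q1, a) = (q1, a, R) → Xaa[q1]a
Step 4: δ(q1, a) = (q1, a, R) → Xaaa[q1]□
Step 5: δ(q1, □) = (q2, #, R) → Xaaa#[q2]□
Step 6: δ(q2, □) = (q3, a, L) → Xaaa[q3]#a
Step 7: δ(q3, #) = (q3, #, L) → Xaa[q3]a#a
Step 8: δ(q3, a) = (q3, a, L) → Xa[q3]aa#a
Step 9: δ(q3, a) = (q3, a, L) → X[q3]aaa#a
Step 10: δ(q3, a) = (q3, a, L) → [q3]Xaaa#a
Step 11: δ(q3, X) = (q0, a, R) → a[q0]aaa#a
Step 12: δ(q0, a) = (q1, X, R) → aX[q1]aa#a
Step 13: δ(q1, a) = (q1, a, R) → aXa[q1]a#a
Step 14: δ(q1, a) = (q1, a, R) → aXaa[q1]#a
Step 15: δ(q1, #) = (q2, #, R) → aXaa#[q2]a
Step 16: δ(q2, a) = (q2, a, R) → aXaa#a[q2]□
Step 17: δ(q2, □) = (q3, a, L) → aXaa#[q3]aa
Step 18: δ(q3, a) = (q3, a, L) → aXaa[q3]#aa
Step 19: δ(q3, #) = (q3, #, L) → aXa[q3]a#aa
Step 20: δ(q3, a) = (q3, a, L) → aX[q3]aa#aa
Step 21: δ(q3, a) = (q3, a, L) → a[q3]Xaa#aa
Step 22: δ(q3, X) = (q0, a, R) → aa[q0]aa#aa
Step 23: δ(q0, a) = (q1, X, R) → aaX[q1]a#aa
Step 24: δ(q1, a) = (q1, a, R) → aaXa[q1]#aa
Step 25: δ(q1, #) = (q2, #, R) → aaXa#[q2]aa
Step 26: δ(q2, a) = (q2, a, R) → aaXa#a[q2]a
Step 27: δ(q2, a) = (q2, a, R) → aaXa#aa[q2]□
Step 28: δ(q2, □) = (q3, a, L) → aaXa#a[q3]aa
Step 29: δ(q3, a) = (q3, a, L) → aaXa#[q3]aaa
Step 30: δ(q3, a) = (q3, a, L) → aaXa[q3]#aaa
Step 31: δ(q3, #) = (q3, #, L) → aaX[q3]a#aaa
Step 32: δ(q3, a) = (q3, a, L) → aa[q3]Xa#aaa
Step 33: δ(q3, X) = (q0, a, R) → aaa[q0]a#aaa
Step 34: δ(q0, a) = (q1, X, R) → aaaX[q1]#aaa
Step 35: δ(q1, #) = (q2, #, R) → aaaX#[q2]aaa
Step 36: δ(q2, a) = (q2, a, R) → aaaX#a[q2]aa
Step 37: δ(q2, a) = (q2, a, R) → aaaX#aa[q2]a
Step 38: δ(q2, a) = (q2, a, R) → aaaX#aaa[q2]□
Step 39: δ(q2, □) = (q3, a, L) → aaaX#aa[q3]aa
Step 40: δ(q3, a) = (q3, a, L) → aaaX#a[q3]aaa
Step 41: δ(q3, a) = (q3, a, L) → aaaX#[q3]aaaa
Step 42: δ(q3, a) = (q3, a, L) → aaaX[q3]#aaaa
Step 43: δ(q3, #) = (q3, #, L) → aaa[q3]X#aaaa
Step 44: δ(q3, X) = (q0, a, R) → aaaa[q0]#aaaa
Step 45: δ(q0, #) = (q3, #, R) → aaaa#[q3]aaaa
Step 46: δ(q3, a) = (q3, a, L) → aaaa[q3]#aaaa
Step 47: δ(q3, #) = (q3, #, L) → aaa[q3]a#aaaa
Step 48: δ(q3, a) = (q3, a, L) → aa[q3]aa#aaaa
Step 49: δ(q3, a) = (q3, a, L) → a[q3]aaa#aaaa
Step 50: δ(q3, a) = (q3, a, L) → [q3]aaaa#aaaa
Step 51: δ(q3, a) = (q3, a, L) → [q3]□aaaa#aaaa

No transition is defined for δ(q3, □). By convention the machine halts and rejects.

Answer: Reject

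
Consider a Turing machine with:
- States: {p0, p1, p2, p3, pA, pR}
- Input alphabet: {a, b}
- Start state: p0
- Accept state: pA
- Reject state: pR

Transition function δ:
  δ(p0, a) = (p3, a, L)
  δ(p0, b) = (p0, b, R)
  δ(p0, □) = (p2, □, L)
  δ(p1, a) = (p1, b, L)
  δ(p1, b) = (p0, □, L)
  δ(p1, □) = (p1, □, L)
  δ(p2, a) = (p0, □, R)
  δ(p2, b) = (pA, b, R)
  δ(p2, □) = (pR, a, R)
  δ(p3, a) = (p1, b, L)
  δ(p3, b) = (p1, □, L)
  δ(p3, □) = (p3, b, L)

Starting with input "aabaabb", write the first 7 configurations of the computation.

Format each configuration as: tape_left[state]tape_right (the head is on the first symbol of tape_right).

Transitions applied:
Step 1: δ(p0, a) = (p3, a, L)
Step 2: δ(p3, □) = (p3, b, L)
Step 3: δ(p3, □) = (p3, b, L)
Step 4: δ(p3, □) = (p3, b, L)
Step 5: δ(p3, □) = (p3, b, L)
Step 6: δ(p3, □) = (p3, b, L)

The first 7 configurations are:
[p0]aabaabb ⊢ [p3]□aabaabb ⊢ [p3]□baabaabb ⊢ [p3]□bbaabaabb ⊢ [p3]□bbbaabaabb ⊢ [p3]□bbbbaabaabb ⊢ [p3]□bbbbbaabaabb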